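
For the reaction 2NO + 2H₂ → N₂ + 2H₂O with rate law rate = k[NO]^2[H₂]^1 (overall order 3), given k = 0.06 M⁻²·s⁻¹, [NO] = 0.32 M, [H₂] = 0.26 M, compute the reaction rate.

0.001597 M/s

Step 1: The rate law is rate = k[NO]^2[H₂]^1, overall order = 2+1 = 3
Step 2: Substitute values: rate = 0.06 × (0.32)^2 × (0.26)^1
Step 3: rate = 0.06 × 0.1024 × 0.26 = 0.00159744 M/s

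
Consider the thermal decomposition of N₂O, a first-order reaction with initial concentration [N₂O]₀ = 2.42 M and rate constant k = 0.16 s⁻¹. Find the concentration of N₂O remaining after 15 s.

0.2195 M

Step 1: For a first-order reaction: [N₂O] = [N₂O]₀ × e^(-kt)
Step 2: [N₂O] = 2.42 × e^(-0.16 × 15)
Step 3: [N₂O] = 2.42 × e^(-2.4)
Step 4: [N₂O] = 2.42 × 0.090718 = 0.2195 M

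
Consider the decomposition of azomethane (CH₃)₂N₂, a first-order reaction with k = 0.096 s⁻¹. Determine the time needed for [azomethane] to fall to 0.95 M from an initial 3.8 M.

14.44 s

Step 1: For first-order: t = ln([azomethane]₀/[azomethane])/k
Step 2: t = ln(3.8/0.95)/0.096
Step 3: t = ln(4)/0.096
Step 4: t = 1.386/0.096 = 14.44 s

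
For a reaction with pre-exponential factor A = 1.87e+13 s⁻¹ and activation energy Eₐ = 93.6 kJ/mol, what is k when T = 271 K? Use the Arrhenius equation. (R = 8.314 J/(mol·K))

1.70e-05 s⁻¹

Step 1: Use the Arrhenius equation: k = A × exp(-Eₐ/RT)
Step 2: Convert Eₐ to J/mol: 93.6 kJ/mol = 93600 J/mol
Step 3: Calculate the exponent: -Eₐ/(RT) = -93600/(8.314 × 271) = -41.54287
Step 4: k = 1.87e+13 × exp(-41.54287)
Step 5: k = 1.87e+13 × 9.08157e-19 = 1.6983e-05 s⁻¹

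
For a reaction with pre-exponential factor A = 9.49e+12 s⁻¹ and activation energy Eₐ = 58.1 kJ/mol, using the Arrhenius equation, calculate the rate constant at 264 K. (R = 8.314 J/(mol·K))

3.03e+01 s⁻¹

Step 1: Use the Arrhenius equation: k = A × exp(-Eₐ/RT)
Step 2: Convert Eₐ to J/mol: 58.1 kJ/mol = 58100 J/mol
Step 3: Calculate the exponent: -Eₐ/(RT) = -58100/(8.314 × 264) = -26.47050
Step 4: k = 9.49e+12 × exp(-26.47050)
Step 5: k = 9.49e+12 × 3.19160e-12 = 3.0288e+01 s⁻¹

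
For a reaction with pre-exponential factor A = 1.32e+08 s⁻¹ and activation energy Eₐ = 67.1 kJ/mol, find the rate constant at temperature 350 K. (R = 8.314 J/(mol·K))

1.28e-02 s⁻¹

Step 1: Use the Arrhenius equation: k = A × exp(-Eₐ/RT)
Step 2: Convert Eₐ to J/mol: 67.1 kJ/mol = 67100 J/mol
Step 3: Calculate the exponent: -Eₐ/(RT) = -67100/(8.314 × 350) = -23.05921
Step 4: k = 1.32e+08 × exp(-23.05921)
Step 5: k = 1.32e+08 × 9.67191e-11 = 1.2767e-02 s⁻¹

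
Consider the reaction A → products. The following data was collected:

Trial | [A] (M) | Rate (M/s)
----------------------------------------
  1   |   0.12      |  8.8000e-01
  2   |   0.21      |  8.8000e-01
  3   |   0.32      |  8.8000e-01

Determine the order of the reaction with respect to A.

zeroth order (0)

Step 1: Compare trials - when concentration changes, rate stays constant.
Step 2: rate₂/rate₁ = 8.8000e-01/8.8000e-01 = 1
Step 3: [A]₂/[A]₁ = 0.21/0.12 = 1.75
Step 4: Since rate ratio ≈ (conc ratio)^0, the reaction is zeroth order.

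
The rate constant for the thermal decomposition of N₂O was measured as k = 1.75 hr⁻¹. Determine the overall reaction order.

first order (1)

Step 1: The units of k for an nth-order reaction are (concentration)^(1-n)·(time)⁻¹.
Step 2: Here k has units hr⁻¹, so the concentration exponent is 0.
Step 3: 1 - n = 0 ⇒ n = 1. The reaction is first order.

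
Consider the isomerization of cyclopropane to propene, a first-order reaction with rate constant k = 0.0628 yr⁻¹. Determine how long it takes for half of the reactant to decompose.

11.04 yr

Step 1: For a first-order reaction, t₁/₂ = ln(2)/k
Step 2: t₁/₂ = ln(2)/0.0628
Step 3: t₁/₂ = 0.6931/0.0628 = 11.04 yr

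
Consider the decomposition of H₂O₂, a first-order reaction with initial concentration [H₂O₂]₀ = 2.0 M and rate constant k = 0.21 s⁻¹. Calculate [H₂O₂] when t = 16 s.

0.06947 M

Step 1: For a first-order reaction: [H₂O₂] = [H₂O₂]₀ × e^(-kt)
Step 2: [H₂O₂] = 2.0 × e^(-0.21 × 16)
Step 3: [H₂O₂] = 2.0 × e^(-3.36)
Step 4: [H₂O₂] = 2.0 × 0.0347353 = 0.06947 M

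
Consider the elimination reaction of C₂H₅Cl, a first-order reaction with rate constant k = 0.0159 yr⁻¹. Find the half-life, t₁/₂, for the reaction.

43.59 yr

Step 1: For a first-order reaction, t₁/₂ = ln(2)/k
Step 2: t₁/₂ = ln(2)/0.0159
Step 3: t₁/₂ = 0.6931/0.0159 = 43.59 yr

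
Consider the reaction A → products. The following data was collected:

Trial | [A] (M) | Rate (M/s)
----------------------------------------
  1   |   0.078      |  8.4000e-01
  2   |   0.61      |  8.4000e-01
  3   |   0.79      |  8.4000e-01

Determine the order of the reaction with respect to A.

zeroth order (0)

Step 1: Compare trials - when concentration changes, rate stays constant.
Step 2: rate₂/rate₁ = 8.4000e-01/8.4000e-01 = 1
Step 3: [A]₂/[A]₁ = 0.61/0.078 = 7.821
Step 4: Since rate ratio ≈ (conc ratio)^0, the reaction is zeroth order.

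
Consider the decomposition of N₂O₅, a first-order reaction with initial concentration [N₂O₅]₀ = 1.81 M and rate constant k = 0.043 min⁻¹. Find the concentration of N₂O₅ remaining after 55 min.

0.17 M

Step 1: For a first-order reaction: [N₂O₅] = [N₂O₅]₀ × e^(-kt)
Step 2: [N₂O₅] = 1.81 × e^(-0.043 × 55)
Step 3: [N₂O₅] = 1.81 × e^(-2.365)
Step 4: [N₂O₅] = 1.81 × 0.0939493 = 0.17 M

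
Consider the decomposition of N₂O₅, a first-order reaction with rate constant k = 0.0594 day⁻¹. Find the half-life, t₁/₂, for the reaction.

11.67 day

Step 1: For a first-order reaction, t₁/₂ = ln(2)/k
Step 2: t₁/₂ = ln(2)/0.0594
Step 3: t₁/₂ = 0.6931/0.0594 = 11.67 day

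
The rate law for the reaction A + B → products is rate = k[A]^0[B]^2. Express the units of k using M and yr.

M⁻¹·yr⁻¹

Step 1: Overall order = 0 + 2 = 2.
Step 2: rate has units M·yr⁻¹; [A]^0[B]^2 has units M^2.
Step 3: k = rate/([A]^0[B]^2), so units of k = M^(1-2)·yr⁻¹ = M⁻¹·yr⁻¹.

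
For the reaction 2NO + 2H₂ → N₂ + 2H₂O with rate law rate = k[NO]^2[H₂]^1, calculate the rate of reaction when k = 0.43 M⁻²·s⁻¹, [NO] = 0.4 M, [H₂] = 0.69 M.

0.04747 M/s

Step 1: The rate law is rate = k[NO]^2[H₂]^1
Step 2: Substitute: rate = 0.43 × (0.4)^2 × (0.69)^1
Step 3: rate = 0.43 × 0.16 × 0.69 = 0.047472 M/s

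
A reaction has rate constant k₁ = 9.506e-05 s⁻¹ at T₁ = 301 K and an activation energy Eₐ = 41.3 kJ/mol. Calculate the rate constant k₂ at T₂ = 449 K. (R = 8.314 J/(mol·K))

2.190e-02 s⁻¹

Step 1: Use the two-temperature Arrhenius form: ln(k₂/k₁) = -Eₐ/R × (1/T₂ - 1/T₁)
Step 2: Convert Eₐ to J/mol: 41.3 kJ/mol = 41300 J/mol
Step 3: 1/T₂ - 1/T₁ = 1/449 - 1/301 = -1.095088e-03 K⁻¹
Step 4: ln(k₂/k₁) = -41300/8.314 × -1.095088e-03 = 5.43988
Step 5: k₂ = k₁ × exp(5.43988) = 9.506e-05 × 2.30415e+02 = 2.190e-02 s⁻¹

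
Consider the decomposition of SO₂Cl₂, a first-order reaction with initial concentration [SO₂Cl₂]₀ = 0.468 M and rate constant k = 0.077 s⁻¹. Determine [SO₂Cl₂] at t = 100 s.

0.0002119 M

Step 1: For a first-order reaction: [SO₂Cl₂] = [SO₂Cl₂]₀ × e^(-kt)
Step 2: [SO₂Cl₂] = 0.468 × e^(-0.077 × 100)
Step 3: [SO₂Cl₂] = 0.468 × e^(-7.7)
Step 4: [SO₂Cl₂] = 0.468 × 0.000452827 = 0.0002119 M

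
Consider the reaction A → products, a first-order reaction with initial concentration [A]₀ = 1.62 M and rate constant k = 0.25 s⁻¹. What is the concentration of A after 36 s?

0.0001999 M

Step 1: For a first-order reaction: [A] = [A]₀ × e^(-kt)
Step 2: [A] = 1.62 × e^(-0.25 × 36)
Step 3: [A] = 1.62 × e^(-9)
Step 4: [A] = 1.62 × 0.00012341 = 0.0001999 M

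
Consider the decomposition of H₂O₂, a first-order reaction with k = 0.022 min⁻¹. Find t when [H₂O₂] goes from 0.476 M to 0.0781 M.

82.16 min

Step 1: For first-order: t = ln([H₂O₂]₀/[H₂O₂])/k
Step 2: t = ln(0.476/0.0781)/0.022
Step 3: t = ln(6.095)/0.022
Step 4: t = 1.807/0.022 = 82.16 min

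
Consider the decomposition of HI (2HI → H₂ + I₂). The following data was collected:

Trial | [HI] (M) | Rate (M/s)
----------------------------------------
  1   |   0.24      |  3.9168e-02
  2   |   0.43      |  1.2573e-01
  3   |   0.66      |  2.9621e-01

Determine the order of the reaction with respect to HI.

second order (2)

Step 1: Compare trials to find order n where rate₂/rate₁ = ([HI]₂/[HI]₁)^n
Step 2: rate₂/rate₁ = 1.2573e-01/3.9168e-02 = 3.21
Step 3: [HI]₂/[HI]₁ = 0.43/0.24 = 1.792
Step 4: n = ln(3.21)/ln(1.792) = 2.00 ≈ 2
Step 5: The reaction is second order in HI.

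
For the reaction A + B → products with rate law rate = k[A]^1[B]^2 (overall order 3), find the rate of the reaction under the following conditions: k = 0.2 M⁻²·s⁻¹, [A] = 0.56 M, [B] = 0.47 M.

0.02474 M/s

Step 1: The rate law is rate = k[A]^1[B]^2, overall order = 1+2 = 3
Step 2: Substitute values: rate = 0.2 × (0.56)^1 × (0.47)^2
Step 3: rate = 0.2 × 0.56 × 0.2209 = 0.0247408 M/s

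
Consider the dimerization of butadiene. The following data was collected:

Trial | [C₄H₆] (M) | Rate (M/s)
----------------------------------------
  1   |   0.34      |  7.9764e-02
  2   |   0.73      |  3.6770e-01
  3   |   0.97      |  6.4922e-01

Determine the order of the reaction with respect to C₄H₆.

second order (2)

Step 1: Compare trials to find order n where rate₂/rate₁ = ([C₄H₆]₂/[C₄H₆]₁)^n
Step 2: rate₂/rate₁ = 3.6770e-01/7.9764e-02 = 4.61
Step 3: [C₄H₆]₂/[C₄H₆]₁ = 0.73/0.34 = 2.147
Step 4: n = ln(4.61)/ln(2.147) = 2.00 ≈ 2
Step 5: The reaction is second order in C₄H₆.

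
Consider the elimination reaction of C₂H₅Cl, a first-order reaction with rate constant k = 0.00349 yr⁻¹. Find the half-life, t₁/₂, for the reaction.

198.6 yr

Step 1: For a first-order reaction, t₁/₂ = ln(2)/k
Step 2: t₁/₂ = ln(2)/0.00349
Step 3: t₁/₂ = 0.6931/0.00349 = 198.6 yr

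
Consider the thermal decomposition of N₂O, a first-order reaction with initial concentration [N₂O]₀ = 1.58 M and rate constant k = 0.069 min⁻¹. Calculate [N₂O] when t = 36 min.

0.1318 M

Step 1: For a first-order reaction: [N₂O] = [N₂O]₀ × e^(-kt)
Step 2: [N₂O] = 1.58 × e^(-0.069 × 36)
Step 3: [N₂O] = 1.58 × e^(-2.484)
Step 4: [N₂O] = 1.58 × 0.0834089 = 0.1318 M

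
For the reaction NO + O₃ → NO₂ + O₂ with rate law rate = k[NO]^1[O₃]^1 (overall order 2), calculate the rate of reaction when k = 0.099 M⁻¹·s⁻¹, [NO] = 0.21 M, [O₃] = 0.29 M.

0.006029 M/s

Step 1: The rate law is rate = k[NO]^1[O₃]^1, overall order = 1+1 = 2
Step 2: Substitute values: rate = 0.099 × (0.21)^1 × (0.29)^1
Step 3: rate = 0.099 × 0.21 × 0.29 = 0.0060291 M/s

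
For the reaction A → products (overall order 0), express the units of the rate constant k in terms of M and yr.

M·yr⁻¹

Step 1: For overall order n, rate = k × (concentration)^n.
Step 2: Rate has units M·yr⁻¹; concentration term has units M^0.
Step 3: k = rate / (concentration)^n, so units of k = M^(1-0)·yr⁻¹ = M·yr⁻¹.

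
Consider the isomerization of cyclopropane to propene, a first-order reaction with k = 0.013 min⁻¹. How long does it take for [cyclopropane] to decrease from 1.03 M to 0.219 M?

119.1 min

Step 1: For first-order: t = ln([cyclopropane]₀/[cyclopropane])/k
Step 2: t = ln(1.03/0.219)/0.013
Step 3: t = ln(4.703)/0.013
Step 4: t = 1.548/0.013 = 119.1 min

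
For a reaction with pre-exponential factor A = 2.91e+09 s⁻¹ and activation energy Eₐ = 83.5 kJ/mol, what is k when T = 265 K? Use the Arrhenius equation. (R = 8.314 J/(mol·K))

1.01e-07 s⁻¹

Step 1: Use the Arrhenius equation: k = A × exp(-Eₐ/RT)
Step 2: Convert Eₐ to J/mol: 83.5 kJ/mol = 83500 J/mol
Step 3: Calculate the exponent: -Eₐ/(RT) = -83500/(8.314 × 265) = -37.89925
Step 4: k = 2.91e+09 × exp(-37.89925)
Step 5: k = 2.91e+09 × 3.47188e-17 = 1.0103e-07 s⁻¹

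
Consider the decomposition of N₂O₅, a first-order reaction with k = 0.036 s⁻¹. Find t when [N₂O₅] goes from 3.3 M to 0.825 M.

38.51 s

Step 1: For first-order: t = ln([N₂O₅]₀/[N₂O₅])/k
Step 2: t = ln(3.3/0.825)/0.036
Step 3: t = ln(4)/0.036
Step 4: t = 1.386/0.036 = 38.51 s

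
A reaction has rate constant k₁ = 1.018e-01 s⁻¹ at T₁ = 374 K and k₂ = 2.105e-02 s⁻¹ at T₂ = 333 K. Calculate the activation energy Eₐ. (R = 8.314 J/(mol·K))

39.8 kJ/mol

Step 1: Use the two-temperature Arrhenius form: ln(k₂/k₁) = -Eₐ/R × (1/T₂ - 1/T₁)
Step 2: ln(k₂/k₁) = ln(2.105e-02/1.018e-01) = ln(0.206778) = -1.57611
Step 3: 1/T₂ - 1/T₁ = 1/333 - 1/374 = 3.292062e-04 K⁻¹
Step 4: Eₐ = -R × ln(k₂/k₁) / (1/T₂ - 1/T₁) = -8.314 × -1.57611 / 3.292062e-04
Step 5: Eₐ = 3.9804e+04 J/mol = 39.8 kJ/mol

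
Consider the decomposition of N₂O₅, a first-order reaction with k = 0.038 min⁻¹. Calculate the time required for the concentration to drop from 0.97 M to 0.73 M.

7.48 min

Step 1: For first-order: t = ln([N₂O₅]₀/[N₂O₅])/k
Step 2: t = ln(0.97/0.73)/0.038
Step 3: t = ln(1.329)/0.038
Step 4: t = 0.2843/0.038 = 7.48 min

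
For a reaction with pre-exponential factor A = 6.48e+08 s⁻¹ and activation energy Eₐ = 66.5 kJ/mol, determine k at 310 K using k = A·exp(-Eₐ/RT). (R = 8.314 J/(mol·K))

4.04e-03 s⁻¹

Step 1: Use the Arrhenius equation: k = A × exp(-Eₐ/RT)
Step 2: Convert Eₐ to J/mol: 66.5 kJ/mol = 66500 J/mol
Step 3: Calculate the exponent: -Eₐ/(RT) = -66500/(8.314 × 310) = -25.80180
Step 4: k = 6.48e+08 × exp(-25.80180)
Step 5: k = 6.48e+08 × 6.22903e-12 = 4.0364e-03 s⁻¹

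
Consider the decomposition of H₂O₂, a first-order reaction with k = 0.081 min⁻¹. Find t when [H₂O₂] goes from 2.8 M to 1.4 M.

8.557 min

Step 1: For first-order: t = ln([H₂O₂]₀/[H₂O₂])/k
Step 2: t = ln(2.8/1.4)/0.081
Step 3: t = ln(2)/0.081
Step 4: t = 0.6931/0.081 = 8.557 min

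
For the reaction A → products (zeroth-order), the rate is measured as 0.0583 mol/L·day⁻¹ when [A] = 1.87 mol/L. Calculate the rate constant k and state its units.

0.0583 mol/L·day⁻¹

Step 1: For a zeroth-order reaction, rate = k (independent of concentration).
Step 2: k = rate = 0.0583 mol/L·day⁻¹.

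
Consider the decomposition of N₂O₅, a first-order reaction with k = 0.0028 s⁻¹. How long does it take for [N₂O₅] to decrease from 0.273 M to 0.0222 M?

896.2 s

Step 1: For first-order: t = ln([N₂O₅]₀/[N₂O₅])/k
Step 2: t = ln(0.273/0.0222)/0.0028
Step 3: t = ln(12.3)/0.0028
Step 4: t = 2.509/0.0028 = 896.2 s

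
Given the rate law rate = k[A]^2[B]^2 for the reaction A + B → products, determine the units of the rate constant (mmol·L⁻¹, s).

(mmol·L⁻¹)⁻³·s⁻¹

Step 1: Overall order = 2 + 2 = 4.
Step 2: rate has units mmol·L⁻¹·s⁻¹; [A]^2[B]^2 has units (mmol·L⁻¹)^4.
Step 3: k = rate/([A]^2[B]^2), so units of k = (mmol·L⁻¹)^(1-4)·s⁻¹ = (mmol·L⁻¹)⁻³·s⁻¹.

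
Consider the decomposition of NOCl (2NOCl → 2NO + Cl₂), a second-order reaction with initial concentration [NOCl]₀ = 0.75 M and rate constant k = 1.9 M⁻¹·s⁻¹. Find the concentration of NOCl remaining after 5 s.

0.09231 M

Step 1: For a second-order reaction: 1/[NOCl] = 1/[NOCl]₀ + kt
Step 2: 1/[NOCl] = 1/0.75 + 1.9 × 5
Step 3: 1/[NOCl] = 1.333 + 9.5 = 10.83
Step 4: [NOCl] = 1/10.83 = 0.09231 M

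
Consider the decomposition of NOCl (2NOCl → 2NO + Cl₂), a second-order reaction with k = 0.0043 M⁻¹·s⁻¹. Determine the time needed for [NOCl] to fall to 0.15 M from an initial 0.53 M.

1112 s

Step 1: For second-order: t = (1/[NOCl] - 1/[NOCl]₀)/k
Step 2: t = (1/0.15 - 1/0.53)/0.0043
Step 3: t = (6.667 - 1.887)/0.0043
Step 4: t = 4.78/0.0043 = 1112 s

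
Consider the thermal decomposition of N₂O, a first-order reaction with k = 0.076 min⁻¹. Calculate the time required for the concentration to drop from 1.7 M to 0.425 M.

18.24 min

Step 1: For first-order: t = ln([N₂O]₀/[N₂O])/k
Step 2: t = ln(1.7/0.425)/0.076
Step 3: t = ln(4)/0.076
Step 4: t = 1.386/0.076 = 18.24 min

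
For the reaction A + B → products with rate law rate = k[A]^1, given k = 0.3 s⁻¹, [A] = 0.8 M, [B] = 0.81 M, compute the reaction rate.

0.24 M/s

Step 1: The rate law is rate = k[A]^1
Step 2: Note that the rate does not depend on [B] (zero order in B).
Step 3: rate = 0.3 × (0.8)^1 = 0.24 M/s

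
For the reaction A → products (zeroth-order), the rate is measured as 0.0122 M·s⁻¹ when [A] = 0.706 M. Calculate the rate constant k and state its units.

0.0122 M·s⁻¹

Step 1: For a zeroth-order reaction, rate = k (independent of concentration).
Step 2: k = rate = 0.0122 M·s⁻¹.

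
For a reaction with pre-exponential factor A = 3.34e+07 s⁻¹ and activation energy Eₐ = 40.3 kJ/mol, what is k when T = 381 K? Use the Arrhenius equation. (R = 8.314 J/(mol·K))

9.96e+01 s⁻¹

Step 1: Use the Arrhenius equation: k = A × exp(-Eₐ/RT)
Step 2: Convert Eₐ to J/mol: 40.3 kJ/mol = 40300 J/mol
Step 3: Calculate the exponent: -Eₐ/(RT) = -40300/(8.314 × 381) = -12.72243
Step 4: k = 3.34e+07 × exp(-12.72243)
Step 5: k = 3.34e+07 × 2.98345e-06 = 9.9647e+01 s⁻¹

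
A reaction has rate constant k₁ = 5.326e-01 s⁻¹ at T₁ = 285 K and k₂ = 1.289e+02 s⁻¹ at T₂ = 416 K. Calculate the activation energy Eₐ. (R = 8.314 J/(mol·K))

41.3 kJ/mol

Step 1: Use the two-temperature Arrhenius form: ln(k₂/k₁) = -Eₐ/R × (1/T₂ - 1/T₁)
Step 2: ln(k₂/k₁) = ln(1.289e+02/5.326e-01) = ln(242.02) = 5.48902
Step 3: 1/T₂ - 1/T₁ = 1/416 - 1/285 = -1.104926e-03 K⁻¹
Step 4: Eₐ = -R × ln(k₂/k₁) / (1/T₂ - 1/T₁) = -8.314 × 5.48902 / -1.104926e-03
Step 5: Eₐ = 4.1302e+04 J/mol = 41.3 kJ/mol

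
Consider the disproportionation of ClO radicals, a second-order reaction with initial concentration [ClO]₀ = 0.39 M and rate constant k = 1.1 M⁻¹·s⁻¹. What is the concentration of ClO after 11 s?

0.06819 M

Step 1: For a second-order reaction: 1/[ClO] = 1/[ClO]₀ + kt
Step 2: 1/[ClO] = 1/0.39 + 1.1 × 11
Step 3: 1/[ClO] = 2.564 + 12.1 = 14.66
Step 4: [ClO] = 1/14.66 = 0.06819 M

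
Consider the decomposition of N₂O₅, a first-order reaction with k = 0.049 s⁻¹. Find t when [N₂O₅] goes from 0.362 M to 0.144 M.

18.81 s

Step 1: For first-order: t = ln([N₂O₅]₀/[N₂O₅])/k
Step 2: t = ln(0.362/0.144)/0.049
Step 3: t = ln(2.514)/0.049
Step 4: t = 0.9218/0.049 = 18.81 s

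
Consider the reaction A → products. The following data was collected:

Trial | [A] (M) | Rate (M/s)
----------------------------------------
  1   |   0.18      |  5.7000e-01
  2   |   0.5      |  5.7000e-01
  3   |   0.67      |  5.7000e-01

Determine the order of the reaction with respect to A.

zeroth order (0)

Step 1: Compare trials - when concentration changes, rate stays constant.
Step 2: rate₂/rate₁ = 5.7000e-01/5.7000e-01 = 1
Step 3: [A]₂/[A]₁ = 0.5/0.18 = 2.778
Step 4: Since rate ratio ≈ (conc ratio)^0, the reaction is zeroth order.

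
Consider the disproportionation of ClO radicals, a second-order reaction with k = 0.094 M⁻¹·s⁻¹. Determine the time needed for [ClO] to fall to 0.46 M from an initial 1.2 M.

14.26 s

Step 1: For second-order: t = (1/[ClO] - 1/[ClO]₀)/k
Step 2: t = (1/0.46 - 1/1.2)/0.094
Step 3: t = (2.174 - 0.8333)/0.094
Step 4: t = 1.341/0.094 = 14.26 s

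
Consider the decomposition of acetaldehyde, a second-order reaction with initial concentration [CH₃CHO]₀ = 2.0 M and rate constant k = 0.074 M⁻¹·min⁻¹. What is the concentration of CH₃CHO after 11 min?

0.761 M

Step 1: For a second-order reaction: 1/[CH₃CHO] = 1/[CH₃CHO]₀ + kt
Step 2: 1/[CH₃CHO] = 1/2.0 + 0.074 × 11
Step 3: 1/[CH₃CHO] = 0.5 + 0.814 = 1.314
Step 4: [CH₃CHO] = 1/1.314 = 0.761 M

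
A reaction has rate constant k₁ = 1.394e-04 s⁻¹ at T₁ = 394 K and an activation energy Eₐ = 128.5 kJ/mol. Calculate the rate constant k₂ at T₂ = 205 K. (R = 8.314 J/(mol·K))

2.738e-20 s⁻¹

Step 1: Use the two-temperature Arrhenius form: ln(k₂/k₁) = -Eₐ/R × (1/T₂ - 1/T₁)
Step 2: Convert Eₐ to J/mol: 128.5 kJ/mol = 128500 J/mol
Step 3: 1/T₂ - 1/T₁ = 1/205 - 1/394 = 2.339978e-03 K⁻¹
Step 4: ln(k₂/k₁) = -128500/8.314 × 2.339978e-03 = -36.16637
Step 5: k₂ = k₁ × exp(-36.16637) = 1.394e-04 × 1.96402e-16 = 2.738e-20 s⁻¹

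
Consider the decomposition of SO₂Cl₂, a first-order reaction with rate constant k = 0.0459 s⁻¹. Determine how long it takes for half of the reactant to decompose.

15.1 s

Step 1: For a first-order reaction, t₁/₂ = ln(2)/k
Step 2: t₁/₂ = ln(2)/0.0459
Step 3: t₁/₂ = 0.6931/0.0459 = 15.1 s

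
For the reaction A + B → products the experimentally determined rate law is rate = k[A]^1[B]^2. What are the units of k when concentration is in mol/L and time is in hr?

(mol/L)⁻²·hr⁻¹

Step 1: Overall order = 1 + 2 = 3.
Step 2: rate has units mol/L·hr⁻¹; [A]^1[B]^2 has units (mol/L)^3.
Step 3: k = rate/([A]^1[B]^2), so units of k = (mol/L)^(1-3)·hr⁻¹ = (mol/L)⁻²·hr⁻¹.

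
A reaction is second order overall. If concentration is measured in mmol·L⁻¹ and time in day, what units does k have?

(mmol·L⁻¹)⁻¹·day⁻¹

Step 1: For overall order n, rate = k × (concentration)^n.
Step 2: Rate has units mmol·L⁻¹·day⁻¹; concentration term has units (mmol·L⁻¹)^2.
Step 3: k = rate / (concentration)^n, so units of k = (mmol·L⁻¹)^(1-2)·day⁻¹ = (mmol·L⁻¹)⁻¹·day⁻¹.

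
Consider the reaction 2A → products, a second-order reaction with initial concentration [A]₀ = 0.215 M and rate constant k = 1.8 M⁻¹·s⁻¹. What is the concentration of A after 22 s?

0.0226 M

Step 1: For a second-order reaction: 1/[A] = 1/[A]₀ + kt
Step 2: 1/[A] = 1/0.215 + 1.8 × 22
Step 3: 1/[A] = 4.651 + 39.6 = 44.25
Step 4: [A] = 1/44.25 = 0.0226 M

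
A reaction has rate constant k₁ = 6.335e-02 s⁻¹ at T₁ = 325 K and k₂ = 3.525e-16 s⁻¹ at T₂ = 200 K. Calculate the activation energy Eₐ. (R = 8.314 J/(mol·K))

141.9 kJ/mol

Step 1: Use the two-temperature Arrhenius form: ln(k₂/k₁) = -Eₐ/R × (1/T₂ - 1/T₁)
Step 2: ln(k₂/k₁) = ln(3.525e-16/6.335e-02) = ln(5.56433e-15) = -32.8224
Step 3: 1/T₂ - 1/T₁ = 1/200 - 1/325 = 1.923077e-03 K⁻¹
Step 4: Eₐ = -R × ln(k₂/k₁) / (1/T₂ - 1/T₁) = -8.314 × -32.8224 / 1.923077e-03
Step 5: Eₐ = 1.4190e+05 J/mol = 141.9 kJ/mol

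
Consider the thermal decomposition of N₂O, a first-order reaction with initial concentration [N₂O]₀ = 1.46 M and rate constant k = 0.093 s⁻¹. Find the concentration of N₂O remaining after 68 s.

0.002617 M

Step 1: For a first-order reaction: [N₂O] = [N₂O]₀ × e^(-kt)
Step 2: [N₂O] = 1.46 × e^(-0.093 × 68)
Step 3: [N₂O] = 1.46 × e^(-6.324)
Step 4: [N₂O] = 1.46 × 0.00179276 = 0.002617 M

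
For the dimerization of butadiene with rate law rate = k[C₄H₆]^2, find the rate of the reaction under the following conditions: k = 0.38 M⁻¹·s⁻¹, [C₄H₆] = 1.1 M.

0.4598 M/s

Step 1: Identify the rate law: rate = k[C₄H₆]^2
Step 2: Substitute values: rate = 0.38 × (1.1)^2
Step 3: Calculate: rate = 0.38 × 1.21 = 0.4598 M/s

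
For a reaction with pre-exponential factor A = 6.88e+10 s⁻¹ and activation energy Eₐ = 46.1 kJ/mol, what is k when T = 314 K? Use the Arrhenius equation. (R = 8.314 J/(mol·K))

1.47e+03 s⁻¹

Step 1: Use the Arrhenius equation: k = A × exp(-Eₐ/RT)
Step 2: Convert Eₐ to J/mol: 46.1 kJ/mol = 46100 J/mol
Step 3: Calculate the exponent: -Eₐ/(RT) = -46100/(8.314 × 314) = -17.65880
Step 4: k = 6.88e+10 × exp(-17.65880)
Step 5: k = 6.88e+10 × 2.14230e-08 = 1.4739e+03 s⁻¹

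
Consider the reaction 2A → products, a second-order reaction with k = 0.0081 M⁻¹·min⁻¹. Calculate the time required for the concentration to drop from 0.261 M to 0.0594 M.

1605 min

Step 1: For second-order: t = (1/[A] - 1/[A]₀)/k
Step 2: t = (1/0.0594 - 1/0.261)/0.0081
Step 3: t = (16.84 - 3.831)/0.0081
Step 4: t = 13/0.0081 = 1605 min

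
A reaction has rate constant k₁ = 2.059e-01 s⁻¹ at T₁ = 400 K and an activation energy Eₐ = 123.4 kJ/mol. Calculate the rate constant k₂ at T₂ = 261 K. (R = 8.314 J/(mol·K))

5.387e-10 s⁻¹

Step 1: Use the two-temperature Arrhenius form: ln(k₂/k₁) = -Eₐ/R × (1/T₂ - 1/T₁)
Step 2: Convert Eₐ to J/mol: 123.4 kJ/mol = 123400 J/mol
Step 3: 1/T₂ - 1/T₁ = 1/261 - 1/400 = 1.331418e-03 K⁻¹
Step 4: ln(k₂/k₁) = -123400/8.314 × 1.331418e-03 = -19.76148
Step 5: k₂ = k₁ × exp(-19.76148) = 2.059e-01 × 2.61636e-09 = 5.387e-10 s⁻¹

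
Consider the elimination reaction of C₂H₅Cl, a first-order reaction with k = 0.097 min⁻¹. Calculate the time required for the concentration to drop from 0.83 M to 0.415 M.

7.146 min

Step 1: For first-order: t = ln([C₂H₅Cl]₀/[C₂H₅Cl])/k
Step 2: t = ln(0.83/0.415)/0.097
Step 3: t = ln(2)/0.097
Step 4: t = 0.6931/0.097 = 7.146 min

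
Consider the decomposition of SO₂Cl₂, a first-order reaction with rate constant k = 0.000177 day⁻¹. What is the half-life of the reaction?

3916 day

Step 1: For a first-order reaction, t₁/₂ = ln(2)/k
Step 2: t₁/₂ = ln(2)/0.000177
Step 3: t₁/₂ = 0.6931/0.000177 = 3916 day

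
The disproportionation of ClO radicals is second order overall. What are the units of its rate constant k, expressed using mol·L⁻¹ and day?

(mol·L⁻¹)⁻¹·day⁻¹

Step 1: For overall order n, rate = k × (concentration)^n.
Step 2: Rate has units mol·L⁻¹·day⁻¹; concentration term has units (mol·L⁻¹)^2.
Step 3: k = rate / (concentration)^n, so units of k = (mol·L⁻¹)^(1-2)·day⁻¹ = (mol·L⁻¹)⁻¹·day⁻¹.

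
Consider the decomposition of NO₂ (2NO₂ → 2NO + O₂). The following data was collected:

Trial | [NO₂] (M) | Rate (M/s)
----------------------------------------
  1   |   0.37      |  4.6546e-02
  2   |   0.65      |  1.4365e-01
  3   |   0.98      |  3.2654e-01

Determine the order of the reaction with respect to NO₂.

second order (2)

Step 1: Compare trials to find order n where rate₂/rate₁ = ([NO₂]₂/[NO₂]₁)^n
Step 2: rate₂/rate₁ = 1.4365e-01/4.6546e-02 = 3.086
Step 3: [NO₂]₂/[NO₂]₁ = 0.65/0.37 = 1.757
Step 4: n = ln(3.086)/ln(1.757) = 2.00 ≈ 2
Step 5: The reaction is second order in NO₂.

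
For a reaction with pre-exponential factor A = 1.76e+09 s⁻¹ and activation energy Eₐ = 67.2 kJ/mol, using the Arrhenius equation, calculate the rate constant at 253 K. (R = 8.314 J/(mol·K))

2.35e-05 s⁻¹

Step 1: Use the Arrhenius equation: k = A × exp(-Eₐ/RT)
Step 2: Convert Eₐ to J/mol: 67.2 kJ/mol = 67200 J/mol
Step 3: Calculate the exponent: -Eₐ/(RT) = -67200/(8.314 × 253) = -31.94764
Step 4: k = 1.76e+09 × exp(-31.94764)
Step 5: k = 1.76e+09 × 1.33449e-14 = 2.3487e-05 s⁻¹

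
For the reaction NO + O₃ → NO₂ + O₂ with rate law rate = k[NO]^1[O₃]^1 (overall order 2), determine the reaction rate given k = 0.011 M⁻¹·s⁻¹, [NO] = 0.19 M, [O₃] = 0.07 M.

0.0001463 M/s

Step 1: The rate law is rate = k[NO]^1[O₃]^1, overall order = 1+1 = 2
Step 2: Substitute values: rate = 0.011 × (0.19)^1 × (0.07)^1
Step 3: rate = 0.011 × 0.19 × 0.07 = 0.0001463 M/s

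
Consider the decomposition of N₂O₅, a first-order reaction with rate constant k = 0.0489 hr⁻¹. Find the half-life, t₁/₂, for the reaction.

14.17 hr

Step 1: For a first-order reaction, t₁/₂ = ln(2)/k
Step 2: t₁/₂ = ln(2)/0.0489
Step 3: t₁/₂ = 0.6931/0.0489 = 14.17 hr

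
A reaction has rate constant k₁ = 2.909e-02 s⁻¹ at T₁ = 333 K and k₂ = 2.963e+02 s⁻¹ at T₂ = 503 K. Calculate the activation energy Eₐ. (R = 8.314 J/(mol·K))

75.6 kJ/mol

Step 1: Use the two-temperature Arrhenius form: ln(k₂/k₁) = -Eₐ/R × (1/T₂ - 1/T₁)
Step 2: ln(k₂/k₁) = ln(2.963e+02/2.909e-02) = ln(10185.6) = 9.22873
Step 3: 1/T₂ - 1/T₁ = 1/503 - 1/333 = -1.014931e-03 K⁻¹
Step 4: Eₐ = -R × ln(k₂/k₁) / (1/T₂ - 1/T₁) = -8.314 × 9.22873 / -1.014931e-03
Step 5: Eₐ = 7.5599e+04 J/mol = 75.6 kJ/mol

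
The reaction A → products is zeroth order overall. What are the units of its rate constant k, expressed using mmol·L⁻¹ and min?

mmol·L⁻¹·min⁻¹

Step 1: For overall order n, rate = k × (concentration)^n.
Step 2: Rate has units mmol·L⁻¹·min⁻¹; concentration term has units (mmol·L⁻¹)^0.
Step 3: k = rate / (concentration)^n, so units of k = (mmol·L⁻¹)^(1-0)·min⁻¹ = mmol·L⁻¹·min⁻¹.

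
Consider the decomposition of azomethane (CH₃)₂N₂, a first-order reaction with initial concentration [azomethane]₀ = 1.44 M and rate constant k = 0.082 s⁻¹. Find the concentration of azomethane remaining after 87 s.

0.001148 M

Step 1: For a first-order reaction: [azomethane] = [azomethane]₀ × e^(-kt)
Step 2: [azomethane] = 1.44 × e^(-0.082 × 87)
Step 3: [azomethane] = 1.44 × e^(-7.134)
Step 4: [azomethane] = 1.44 × 0.000797523 = 0.001148 M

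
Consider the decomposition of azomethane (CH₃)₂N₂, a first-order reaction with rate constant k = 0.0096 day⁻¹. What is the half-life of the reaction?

72.2 day

Step 1: For a first-order reaction, t₁/₂ = ln(2)/k
Step 2: t₁/₂ = ln(2)/0.0096
Step 3: t₁/₂ = 0.6931/0.0096 = 72.2 day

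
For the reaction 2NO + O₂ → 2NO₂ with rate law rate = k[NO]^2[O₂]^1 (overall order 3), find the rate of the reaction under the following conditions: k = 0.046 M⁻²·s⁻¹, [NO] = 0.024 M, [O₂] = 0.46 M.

1.219e-05 M/s

Step 1: The rate law is rate = k[NO]^2[O₂]^1, overall order = 2+1 = 3
Step 2: Substitute values: rate = 0.046 × (0.024)^2 × (0.46)^1
Step 3: rate = 0.046 × 0.000576 × 0.46 = 1.21882e-05 M/s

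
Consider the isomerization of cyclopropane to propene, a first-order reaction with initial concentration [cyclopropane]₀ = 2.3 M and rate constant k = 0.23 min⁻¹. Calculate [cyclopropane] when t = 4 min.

0.9166 M

Step 1: For a first-order reaction: [cyclopropane] = [cyclopropane]₀ × e^(-kt)
Step 2: [cyclopropane] = 2.3 × e^(-0.23 × 4)
Step 3: [cyclopropane] = 2.3 × e^(-0.92)
Step 4: [cyclopropane] = 2.3 × 0.398519 = 0.9166 M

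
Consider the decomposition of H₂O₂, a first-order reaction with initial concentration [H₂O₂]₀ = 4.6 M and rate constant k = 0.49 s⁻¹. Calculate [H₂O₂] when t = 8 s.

0.09127 M

Step 1: For a first-order reaction: [H₂O₂] = [H₂O₂]₀ × e^(-kt)
Step 2: [H₂O₂] = 4.6 × e^(-0.49 × 8)
Step 3: [H₂O₂] = 4.6 × e^(-3.92)
Step 4: [H₂O₂] = 4.6 × 0.0198411 = 0.09127 M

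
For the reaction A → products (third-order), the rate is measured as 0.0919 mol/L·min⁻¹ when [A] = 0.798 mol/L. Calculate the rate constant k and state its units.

0.1808 (mol/L)⁻²·min⁻¹

Step 1: rate = k[A]^3, so k = rate / [A]^3.
Step 2: k = 0.0919 / (0.798)^3 = 0.0919 / 0.5082.
Step 3: k = 0.1808 (mol/L)⁻²·min⁻¹.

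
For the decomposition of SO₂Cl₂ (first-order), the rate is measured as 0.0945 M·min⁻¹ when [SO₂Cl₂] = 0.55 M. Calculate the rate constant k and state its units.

0.1718 min⁻¹

Step 1: rate = k[SO₂Cl₂]^1, so k = rate / [SO₂Cl₂]^1.
Step 2: k = 0.0945 / (0.55)^1 = 0.0945 / 0.55.
Step 3: k = 0.1718 min⁻¹.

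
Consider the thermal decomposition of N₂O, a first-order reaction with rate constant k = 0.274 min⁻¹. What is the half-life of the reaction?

2.53 min

Step 1: For a first-order reaction, t₁/₂ = ln(2)/k
Step 2: t₁/₂ = ln(2)/0.274
Step 3: t₁/₂ = 0.6931/0.274 = 2.53 min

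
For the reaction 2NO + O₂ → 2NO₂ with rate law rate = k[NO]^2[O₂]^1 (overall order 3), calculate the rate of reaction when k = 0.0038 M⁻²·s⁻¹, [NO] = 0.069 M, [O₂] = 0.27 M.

4.885e-06 M/s

Step 1: The rate law is rate = k[NO]^2[O₂]^1, overall order = 2+1 = 3
Step 2: Substitute values: rate = 0.0038 × (0.069)^2 × (0.27)^1
Step 3: rate = 0.0038 × 0.004761 × 0.27 = 4.88479e-06 M/s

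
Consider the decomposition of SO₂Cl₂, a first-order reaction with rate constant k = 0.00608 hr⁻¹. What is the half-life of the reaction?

114 hr

Step 1: For a first-order reaction, t₁/₂ = ln(2)/k
Step 2: t₁/₂ = ln(2)/0.00608
Step 3: t₁/₂ = 0.6931/0.00608 = 114 hr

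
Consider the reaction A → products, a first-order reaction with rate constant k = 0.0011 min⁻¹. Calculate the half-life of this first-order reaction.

630.1 min

Step 1: For a first-order reaction, t₁/₂ = ln(2)/k
Step 2: t₁/₂ = ln(2)/0.0011
Step 3: t₁/₂ = 0.6931/0.0011 = 630.1 min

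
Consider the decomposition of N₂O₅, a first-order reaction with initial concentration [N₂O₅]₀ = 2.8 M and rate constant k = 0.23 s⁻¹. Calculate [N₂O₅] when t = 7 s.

0.5597 M

Step 1: For a first-order reaction: [N₂O₅] = [N₂O₅]₀ × e^(-kt)
Step 2: [N₂O₅] = 2.8 × e^(-0.23 × 7)
Step 3: [N₂O₅] = 2.8 × e^(-1.61)
Step 4: [N₂O₅] = 2.8 × 0.199888 = 0.5597 M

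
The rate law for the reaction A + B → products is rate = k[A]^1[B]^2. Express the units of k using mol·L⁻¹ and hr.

(mol·L⁻¹)⁻²·hr⁻¹

Step 1: Overall order = 1 + 2 = 3.
Step 2: rate has units mol·L⁻¹·hr⁻¹; [A]^1[B]^2 has units (mol·L⁻¹)^3.
Step 3: k = rate/([A]^1[B]^2), so units of k = (mol·L⁻¹)^(1-3)·hr⁻¹ = (mol·L⁻¹)⁻²·hr⁻¹.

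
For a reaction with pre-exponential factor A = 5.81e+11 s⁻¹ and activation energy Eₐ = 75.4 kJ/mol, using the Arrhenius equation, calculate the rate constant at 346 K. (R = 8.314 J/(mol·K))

2.40e+00 s⁻¹

Step 1: Use the Arrhenius equation: k = A × exp(-Eₐ/RT)
Step 2: Convert Eₐ to J/mol: 75.4 kJ/mol = 75400 J/mol
Step 3: Calculate the exponent: -Eₐ/(RT) = -75400/(8.314 × 346) = -26.21110
Step 4: k = 5.81e+11 × exp(-26.21110)
Step 5: k = 5.81e+11 × 4.13679e-12 = 2.4035e+00 s⁻¹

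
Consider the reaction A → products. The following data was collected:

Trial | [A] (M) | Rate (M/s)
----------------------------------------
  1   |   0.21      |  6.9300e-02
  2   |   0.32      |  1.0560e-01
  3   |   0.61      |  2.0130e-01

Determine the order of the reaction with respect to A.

first order (1)

Step 1: Compare trials to find order n where rate₂/rate₁ = ([A]₂/[A]₁)^n
Step 2: rate₂/rate₁ = 1.0560e-01/6.9300e-02 = 1.524
Step 3: [A]₂/[A]₁ = 0.32/0.21 = 1.524
Step 4: n = ln(1.524)/ln(1.524) = 1.00 ≈ 1
Step 5: The reaction is first order in A.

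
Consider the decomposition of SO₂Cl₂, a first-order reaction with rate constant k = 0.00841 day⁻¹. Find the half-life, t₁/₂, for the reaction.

82.42 day

Step 1: For a first-order reaction, t₁/₂ = ln(2)/k
Step 2: t₁/₂ = ln(2)/0.00841
Step 3: t₁/₂ = 0.6931/0.00841 = 82.42 day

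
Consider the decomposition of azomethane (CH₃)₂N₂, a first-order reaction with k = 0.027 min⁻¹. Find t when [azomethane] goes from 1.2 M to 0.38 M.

42.59 min

Step 1: For first-order: t = ln([azomethane]₀/[azomethane])/k
Step 2: t = ln(1.2/0.38)/0.027
Step 3: t = ln(3.158)/0.027
Step 4: t = 1.15/0.027 = 42.59 min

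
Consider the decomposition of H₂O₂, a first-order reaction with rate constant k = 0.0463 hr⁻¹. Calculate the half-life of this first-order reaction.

14.97 hr

Step 1: For a first-order reaction, t₁/₂ = ln(2)/k
Step 2: t₁/₂ = ln(2)/0.0463
Step 3: t₁/₂ = 0.6931/0.0463 = 14.97 hr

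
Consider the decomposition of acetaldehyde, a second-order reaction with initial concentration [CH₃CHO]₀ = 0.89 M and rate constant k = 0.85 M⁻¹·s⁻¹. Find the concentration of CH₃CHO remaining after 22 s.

0.05044 M

Step 1: For a second-order reaction: 1/[CH₃CHO] = 1/[CH₃CHO]₀ + kt
Step 2: 1/[CH₃CHO] = 1/0.89 + 0.85 × 22
Step 3: 1/[CH₃CHO] = 1.124 + 18.7 = 19.82
Step 4: [CH₃CHO] = 1/19.82 = 0.05044 M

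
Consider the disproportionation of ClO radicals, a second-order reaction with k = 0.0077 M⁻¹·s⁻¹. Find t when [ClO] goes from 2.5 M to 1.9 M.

16.4 s

Step 1: For second-order: t = (1/[ClO] - 1/[ClO]₀)/k
Step 2: t = (1/1.9 - 1/2.5)/0.0077
Step 3: t = (0.5263 - 0.4)/0.0077
Step 4: t = 0.1263/0.0077 = 16.4 s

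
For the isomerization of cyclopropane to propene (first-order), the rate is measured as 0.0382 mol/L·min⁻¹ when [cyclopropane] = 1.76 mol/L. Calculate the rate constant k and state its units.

0.0217 min⁻¹

Step 1: rate = k[cyclopropane]^1, so k = rate / [cyclopropane]^1.
Step 2: k = 0.0382 / (1.76)^1 = 0.0382 / 1.76.
Step 3: k = 0.0217 min⁻¹.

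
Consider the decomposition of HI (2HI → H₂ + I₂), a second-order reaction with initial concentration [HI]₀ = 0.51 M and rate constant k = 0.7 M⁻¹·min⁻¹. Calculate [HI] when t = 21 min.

0.06002 M

Step 1: For a second-order reaction: 1/[HI] = 1/[HI]₀ + kt
Step 2: 1/[HI] = 1/0.51 + 0.7 × 21
Step 3: 1/[HI] = 1.961 + 14.7 = 16.66
Step 4: [HI] = 1/16.66 = 0.06002 M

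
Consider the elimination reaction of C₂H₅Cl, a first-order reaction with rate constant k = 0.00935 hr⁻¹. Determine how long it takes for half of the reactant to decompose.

74.13 hr

Step 1: For a first-order reaction, t₁/₂ = ln(2)/k
Step 2: t₁/₂ = ln(2)/0.00935
Step 3: t₁/₂ = 0.6931/0.00935 = 74.13 hr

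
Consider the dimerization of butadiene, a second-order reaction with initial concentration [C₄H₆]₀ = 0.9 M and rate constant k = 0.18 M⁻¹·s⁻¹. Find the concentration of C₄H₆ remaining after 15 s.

0.2624 M

Step 1: For a second-order reaction: 1/[C₄H₆] = 1/[C₄H₆]₀ + kt
Step 2: 1/[C₄H₆] = 1/0.9 + 0.18 × 15
Step 3: 1/[C₄H₆] = 1.111 + 2.7 = 3.811
Step 4: [C₄H₆] = 1/3.811 = 0.2624 M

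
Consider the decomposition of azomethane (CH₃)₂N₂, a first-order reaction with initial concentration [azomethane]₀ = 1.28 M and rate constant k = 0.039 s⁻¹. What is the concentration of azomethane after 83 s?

0.05028 M

Step 1: For a first-order reaction: [azomethane] = [azomethane]₀ × e^(-kt)
Step 2: [azomethane] = 1.28 × e^(-0.039 × 83)
Step 3: [azomethane] = 1.28 × e^(-3.237)
Step 4: [azomethane] = 1.28 × 0.0392816 = 0.05028 M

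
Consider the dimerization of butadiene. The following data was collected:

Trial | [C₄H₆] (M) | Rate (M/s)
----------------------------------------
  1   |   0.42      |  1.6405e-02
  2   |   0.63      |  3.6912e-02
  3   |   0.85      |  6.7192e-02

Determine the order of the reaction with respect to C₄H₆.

second order (2)

Step 1: Compare trials to find order n where rate₂/rate₁ = ([C₄H₆]₂/[C₄H₆]₁)^n
Step 2: rate₂/rate₁ = 3.6912e-02/1.6405e-02 = 2.25
Step 3: [C₄H₆]₂/[C₄H₆]₁ = 0.63/0.42 = 1.5
Step 4: n = ln(2.25)/ln(1.5) = 2.00 ≈ 2
Step 5: The reaction is second order in C₄H₆.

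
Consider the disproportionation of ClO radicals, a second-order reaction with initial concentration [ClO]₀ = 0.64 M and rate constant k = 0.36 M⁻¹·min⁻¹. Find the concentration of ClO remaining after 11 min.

0.1811 M

Step 1: For a second-order reaction: 1/[ClO] = 1/[ClO]₀ + kt
Step 2: 1/[ClO] = 1/0.64 + 0.36 × 11
Step 3: 1/[ClO] = 1.562 + 3.96 = 5.522
Step 4: [ClO] = 1/5.522 = 0.1811 M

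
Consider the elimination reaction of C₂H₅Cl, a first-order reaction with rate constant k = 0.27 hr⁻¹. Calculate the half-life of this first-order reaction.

2.567 hr

Step 1: For a first-order reaction, t₁/₂ = ln(2)/k
Step 2: t₁/₂ = ln(2)/0.27
Step 3: t₁/₂ = 0.6931/0.27 = 2.567 hr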